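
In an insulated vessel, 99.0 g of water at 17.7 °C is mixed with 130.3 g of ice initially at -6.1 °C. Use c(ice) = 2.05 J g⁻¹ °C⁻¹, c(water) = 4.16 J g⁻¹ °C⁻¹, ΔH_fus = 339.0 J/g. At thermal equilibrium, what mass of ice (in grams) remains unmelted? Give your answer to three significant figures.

Heat to warm all ice to 0 °C: 130.3×2.05×6.1 = 1629.4 J
Heat released by water cooling to 0 °C: 99.0×4.16×17.7 = 7289.6 J
7289.6 J < 1629.4 + 130.3×339.0 = 45801.1 J, so not all ice melts; final T = 0 °C.
Heat left for melting: 7289.6 − 1629.4 = 5660.2 J
Mass melted = 5660.2 / 339.0 = 16.70 g
Ice remaining = 130.3 − 16.70 = 113.60 g

m_ice remaining = 114 g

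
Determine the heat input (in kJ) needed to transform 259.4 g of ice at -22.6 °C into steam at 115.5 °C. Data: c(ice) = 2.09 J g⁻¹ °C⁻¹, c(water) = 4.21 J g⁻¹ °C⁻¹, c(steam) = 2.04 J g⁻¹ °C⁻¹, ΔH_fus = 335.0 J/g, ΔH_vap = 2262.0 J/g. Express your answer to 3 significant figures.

q = 803 kJ

q1 (heat ice -22.6→0.0 °C): 259.4 × 2.09 × 22.6 = 12252 J
q2 (melt at 0 °C): 259.4 × 335.0 = 86899 J
q3 (heat water 0.0→100.0 °C): 259.4 × 4.21 × 100.0 = 109207 J
q4 (vaporize at 100 °C): 259.4 × 2262.0 = 586763 J
q5 (heat steam 100.0→115.5 °C): 259.4 × 2.04 × 15.5 = 8202 J
Total: 12252 + 86899 + 109207 + 586763 + 8202 = 803323 J = 803 kJ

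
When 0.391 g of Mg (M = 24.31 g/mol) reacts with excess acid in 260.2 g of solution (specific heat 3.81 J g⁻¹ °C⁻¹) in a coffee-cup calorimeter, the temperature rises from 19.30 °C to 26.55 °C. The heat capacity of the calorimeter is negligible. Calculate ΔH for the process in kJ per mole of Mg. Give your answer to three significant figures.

|ΔT| = |26.55 − 19.30| = 7.25 °C
|q_surr| = (260.2 × 3.81) × 7.25 = 991.362 × 7.25 = 7187 J
n(Mg) = 0.391 / 24.31 = 0.01608 mol
Temperature rose, so q_rxn = −|q_surr| = -7.187 kJ
ΔH = q_rxn / n = -447.0 kJ/mol

ΔH = -447 kJ/mol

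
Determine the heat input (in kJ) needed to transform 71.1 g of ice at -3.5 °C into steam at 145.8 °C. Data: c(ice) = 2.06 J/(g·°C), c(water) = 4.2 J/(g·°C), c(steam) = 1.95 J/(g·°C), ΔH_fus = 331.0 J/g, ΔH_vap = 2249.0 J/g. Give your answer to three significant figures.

q1 (heat ice -3.5→0.0 °C): 71.1 × 2.06 × 3.5 = 513 J
q2 (melt at 0 °C): 71.1 × 331.0 = 23534 J
q3 (heat water 0.0→100.0 °C): 71.1 × 4.2 × 100.0 = 29862 J
q4 (vaporize at 100 °C): 71.1 × 2249.0 = 159904 J
q5 (heat steam 100.0→145.8 °C): 71.1 × 1.95 × 45.8 = 6350 J
Total: 513 + 23534 + 29862 + 159904 + 6350 = 220163 J = 220 kJ

q = 220 kJ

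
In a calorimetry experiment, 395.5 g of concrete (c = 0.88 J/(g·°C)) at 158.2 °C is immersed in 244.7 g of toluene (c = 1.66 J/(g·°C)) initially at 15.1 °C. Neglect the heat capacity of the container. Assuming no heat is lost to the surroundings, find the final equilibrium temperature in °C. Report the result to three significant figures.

T_f = 81.1 °C

Heat lost by concrete = heat gained by toluene.
(395.5)(0.88)(158.2 − T) = (244.7)(1.66)(T − 15.1)
348.04 (158.2 − T) = 406.202 (T − 15.1)
55060 − 348.04 T = 406.202 T − 6133.7
61193.7 = 754.242 T
T = 81.13 °C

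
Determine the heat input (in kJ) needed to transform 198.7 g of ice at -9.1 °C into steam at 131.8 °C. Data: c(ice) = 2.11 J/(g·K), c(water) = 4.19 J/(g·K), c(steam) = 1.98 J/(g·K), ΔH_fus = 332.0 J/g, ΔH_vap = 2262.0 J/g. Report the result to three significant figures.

q = 615 kJ

q1 (heat ice -9.1→0.0 °C): 198.7 × 2.11 × 9.1 = 3815 J
q2 (melt at 0 °C): 198.7 × 332.0 = 65968 J
q3 (heat water 0.0→100.0 °C): 198.7 × 4.19 × 100.0 = 83255 J
q4 (vaporize at 100 °C): 198.7 × 2262.0 = 449459 J
q5 (heat steam 100.0→131.8 °C): 198.7 × 1.98 × 31.8 = 12511 J
Total: 3815 + 65968 + 83255 + 449459 + 12511 = 615008 J = 615 kJ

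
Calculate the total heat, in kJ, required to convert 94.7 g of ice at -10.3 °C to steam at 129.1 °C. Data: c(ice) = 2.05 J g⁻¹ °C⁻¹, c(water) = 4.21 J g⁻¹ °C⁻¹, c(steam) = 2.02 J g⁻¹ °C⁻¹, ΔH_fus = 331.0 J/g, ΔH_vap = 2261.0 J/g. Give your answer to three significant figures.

q1 (heat ice -10.3→0.0 °C): 94.7 × 2.05 × 10.3 = 2000 J
q2 (melt at 0 °C): 94.7 × 331.0 = 31346 J
q3 (heat water 0.0→100.0 °C): 94.7 × 4.21 × 100.0 = 39869 J
q4 (vaporize at 100 °C): 94.7 × 2261.0 = 214117 J
q5 (heat steam 100.0→129.1 °C): 94.7 × 2.02 × 29.1 = 5567 J
Total: 2000 + 31346 + 39869 + 214117 + 5567 = 292899 J = 293 kJ

q = 293 kJ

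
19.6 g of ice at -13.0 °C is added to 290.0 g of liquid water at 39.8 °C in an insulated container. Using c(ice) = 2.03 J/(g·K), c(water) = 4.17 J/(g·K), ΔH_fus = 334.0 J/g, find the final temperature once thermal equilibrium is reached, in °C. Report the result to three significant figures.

Heat to bring ice to 0 °C and melt it: q₁ = 19.6×2.03×13.0 + 19.6×334.0 = 7063.6 J
Heat the water can supply cooling to 0 °C: 290.0×4.17×39.8 = 48130.1 J > q₁, so all ice melts.
Energy balance: 290.0×4.17×(39.8 − T) = 7063.6 + 19.6×4.17×(T − 0)
1209.3(39.8 − T) = 7063.6 + 81.732 T
48130.1 − 7063.6 = 1291.032 T
T = 41066.5 / 1291.032 = 31.81 °C

T_f = 31.8 °C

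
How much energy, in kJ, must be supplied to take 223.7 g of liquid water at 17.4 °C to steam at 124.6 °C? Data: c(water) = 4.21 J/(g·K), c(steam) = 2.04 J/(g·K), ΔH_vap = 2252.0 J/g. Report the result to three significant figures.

q = 593 kJ

q1 (heat water 17.4→100.0 °C): 223.7 × 4.21 × 82.6 = 77791 J
q2 (vaporize at 100 °C): 223.7 × 2252.0 = 503772 J
q3 (heat steam 100.0→124.6 °C): 223.7 × 2.04 × 24.6 = 11226 J
Total: 77791 + 503772 + 11226 = 592789 J = 593 kJ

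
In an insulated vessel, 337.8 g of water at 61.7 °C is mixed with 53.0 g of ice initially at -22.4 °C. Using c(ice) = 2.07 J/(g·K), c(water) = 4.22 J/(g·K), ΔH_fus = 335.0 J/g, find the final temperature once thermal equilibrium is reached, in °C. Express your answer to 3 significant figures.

T_f = 41.1 °C

Heat to bring ice to 0 °C and melt it: q₁ = 53.0×2.07×22.4 + 53.0×335.0 = 20213 J
Heat the water can supply cooling to 0 °C: 337.8×4.22×61.7 = 87954.3 J > q₁, so all ice melts.
Energy balance: 337.8×4.22×(61.7 − T) = 20213 + 53.0×4.22×(T − 0)
1425.516(61.7 − T) = 20213 + 223.66 T
87954.3 − 20213 = 1649.176 T
T = 67741.3 / 1649.176 = 41.08 °C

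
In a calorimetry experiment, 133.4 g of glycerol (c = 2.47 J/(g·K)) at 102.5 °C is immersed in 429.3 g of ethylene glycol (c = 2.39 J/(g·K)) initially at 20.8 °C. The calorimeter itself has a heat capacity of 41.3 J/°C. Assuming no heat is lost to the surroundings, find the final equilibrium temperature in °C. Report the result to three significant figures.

Heat lost by glycerol = heat gained by ethylene glycol + calorimeter.
(133.4)(2.47)(102.5 − T) = [(429.3)(2.39) + 41.3](T − 20.8)
329.498 (102.5 − T) = 1067.327 (T − 20.8)
33774 − 329.498 T = 1067.327 T − 22200
55974 = 1396.825 T
T = 40.07 °C

T_f = 40.1 °C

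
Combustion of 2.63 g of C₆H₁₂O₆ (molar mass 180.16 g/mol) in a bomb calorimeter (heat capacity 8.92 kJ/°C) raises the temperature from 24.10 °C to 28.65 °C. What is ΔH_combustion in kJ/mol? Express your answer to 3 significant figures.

ΔH = -2780 kJ/mol

ΔT = 28.65 − 24.10 = 4.55 °C
q_cal = C_cal × ΔT = 8.92 × 4.55 = 40.586 kJ
n = 2.63 / 180.16 = 0.01460 mol
q_rxn = −q_cal = -40.586 kJ
ΔH = -40.586 / 0.01460 = -2780 kJ/mol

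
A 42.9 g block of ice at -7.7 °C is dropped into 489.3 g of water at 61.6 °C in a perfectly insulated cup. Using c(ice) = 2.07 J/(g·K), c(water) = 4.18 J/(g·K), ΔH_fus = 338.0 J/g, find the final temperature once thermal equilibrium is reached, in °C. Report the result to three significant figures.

T_f = 49.8 °C

Heat to bring ice to 0 °C and melt it: q₁ = 42.9×2.07×7.7 + 42.9×338.0 = 15184 J
Heat the water can supply cooling to 0 °C: 489.3×4.18×61.6 = 125989 J > q₁, so all ice melts.
Energy balance: 489.3×4.18×(61.6 − T) = 15184 + 42.9×4.18×(T − 0)
2045.274(61.6 − T) = 15184 + 179.322 T
125989 − 15184 = 2224.596 T
T = 110805 / 2224.596 = 49.81 °C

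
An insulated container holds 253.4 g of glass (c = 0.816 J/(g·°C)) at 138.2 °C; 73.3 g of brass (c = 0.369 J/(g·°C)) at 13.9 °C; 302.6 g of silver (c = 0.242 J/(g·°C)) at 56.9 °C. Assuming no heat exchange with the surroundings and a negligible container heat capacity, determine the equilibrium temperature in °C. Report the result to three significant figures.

Σ mᵢcᵢ(T − Tᵢ) = 0  ⇒  T = Σ mᵢcᵢTᵢ / Σ mᵢcᵢ
Σ mᵢcᵢ = 253.4×0.816 + 73.3×0.369 + 302.6×0.242 = 307.0513
Σ mᵢcᵢTᵢ = 206.7744×138.2 + 27.0477×13.9 + 73.2292×56.9 = 33119
T = 33119 / 307.0513 = 107.9 °C

T_f = 108 °C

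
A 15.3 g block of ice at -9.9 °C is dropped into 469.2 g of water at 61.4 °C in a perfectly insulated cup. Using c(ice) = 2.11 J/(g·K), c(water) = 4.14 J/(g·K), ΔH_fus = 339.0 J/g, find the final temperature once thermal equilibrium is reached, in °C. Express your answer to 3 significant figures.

T_f = 56.7 °C

Heat to bring ice to 0 °C and melt it: q₁ = 15.3×2.11×9.9 + 15.3×339.0 = 5506.3 J
Heat the water can supply cooling to 0 °C: 469.2×4.14×61.4 = 119269 J > q₁, so all ice melts.
Energy balance: 469.2×4.14×(61.4 − T) = 5506.3 + 15.3×4.14×(T − 0)
1942.488(61.4 − T) = 5506.3 + 63.342 T
119269 − 5506.3 = 2005.830 T
T = 113762.7 / 2005.830 = 56.72 °C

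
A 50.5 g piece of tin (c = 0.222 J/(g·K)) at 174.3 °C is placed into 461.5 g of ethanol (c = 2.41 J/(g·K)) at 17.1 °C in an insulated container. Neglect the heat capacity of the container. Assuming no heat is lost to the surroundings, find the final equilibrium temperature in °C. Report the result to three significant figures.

Heat lost by tin = heat gained by ethanol.
(50.5)(0.222)(174.3 − T) = (461.5)(2.41)(T − 17.1)
11.211 (174.3 − T) = 1112.215 (T − 17.1)
1954.1 − 11.211 T = 1112.215 T − 19019
20973.1 = 1123.426 T
T = 18.67 °C

T_f = 18.7 °C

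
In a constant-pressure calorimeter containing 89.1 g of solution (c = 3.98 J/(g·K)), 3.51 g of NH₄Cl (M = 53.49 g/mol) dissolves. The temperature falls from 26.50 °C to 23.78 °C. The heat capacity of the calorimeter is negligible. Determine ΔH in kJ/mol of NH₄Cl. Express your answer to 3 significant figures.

ΔH = 14.7 kJ/mol

|ΔT| = |23.78 − 26.50| = 2.72 °C
|q_surr| = (89.1 × 3.98) × 2.72 = 354.618 × 2.72 = 964.6 J
n(NH₄Cl) = 3.51 / 53.49 = 0.06562 mol
Temperature fell, so q_rxn = +|q_surr| = 0.9646 kJ
ΔH = q_rxn / n = 14.70 kJ/mol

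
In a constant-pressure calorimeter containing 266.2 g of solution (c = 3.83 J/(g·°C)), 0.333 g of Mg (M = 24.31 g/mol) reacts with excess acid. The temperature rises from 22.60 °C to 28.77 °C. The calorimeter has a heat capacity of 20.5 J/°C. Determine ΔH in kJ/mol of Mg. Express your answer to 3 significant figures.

ΔH = -468 kJ/mol

|ΔT| = |28.77 − 22.60| = 6.17 °C
|q_surr| = (266.2 × 3.83 + 20.5) × 6.17 = 1040.046 × 6.17 = 6417 J
n(Mg) = 0.333 / 24.31 = 0.01370 mol
Temperature rose, so q_rxn = −|q_surr| = -6.417 kJ
ΔH = q_rxn / n = -468.4 kJ/mol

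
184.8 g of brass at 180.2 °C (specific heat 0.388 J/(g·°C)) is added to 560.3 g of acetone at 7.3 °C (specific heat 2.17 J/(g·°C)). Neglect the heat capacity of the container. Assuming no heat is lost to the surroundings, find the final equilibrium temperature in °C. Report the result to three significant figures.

T_f = 16.9 °C

Heat lost by brass = heat gained by acetone.
(184.8)(0.388)(180.2 − T) = (560.3)(2.17)(T − 7.3)
71.7024 (180.2 − T) = 1215.851 (T − 7.3)
12921 − 71.7024 T = 1215.851 T − 8875.7
21796.7 = 1287.5534 T
T = 16.93 °C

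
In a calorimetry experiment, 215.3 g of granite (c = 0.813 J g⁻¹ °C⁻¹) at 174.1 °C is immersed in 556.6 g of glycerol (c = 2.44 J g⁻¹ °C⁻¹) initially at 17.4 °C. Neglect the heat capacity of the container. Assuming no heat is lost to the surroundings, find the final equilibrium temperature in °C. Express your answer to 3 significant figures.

T_f = 35.3 °C

Heat lost by granite = heat gained by glycerol.
(215.3)(0.813)(174.1 − T) = (556.6)(2.44)(T − 17.4)
175.0389 (174.1 − T) = 1358.104 (T − 17.4)
30474 − 175.0389 T = 1358.104 T − 23631
54105 = 1533.1429 T
T = 35.29 °C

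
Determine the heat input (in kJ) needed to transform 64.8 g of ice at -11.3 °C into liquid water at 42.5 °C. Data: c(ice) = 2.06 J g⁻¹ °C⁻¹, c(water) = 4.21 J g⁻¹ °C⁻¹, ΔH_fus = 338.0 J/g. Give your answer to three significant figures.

q1 (heat ice -11.3→0.0 °C): 64.8 × 2.06 × 11.3 = 1508 J
q2 (melt at 0 °C): 64.8 × 338.0 = 21902 J
q3 (heat water 0.0→42.5 °C): 64.8 × 4.21 × 42.5 = 11594 J
Total: 1508 + 21902 + 11594 = 35004 J = 35.0 kJ

q = 35.0 kJ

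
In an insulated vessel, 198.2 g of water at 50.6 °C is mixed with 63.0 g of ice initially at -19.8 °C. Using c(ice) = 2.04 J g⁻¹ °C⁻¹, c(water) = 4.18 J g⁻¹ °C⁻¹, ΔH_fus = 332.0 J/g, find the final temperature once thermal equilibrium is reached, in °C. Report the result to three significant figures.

T_f = 16.9 °C

Heat to bring ice to 0 °C and melt it: q₁ = 63.0×2.04×19.8 + 63.0×332.0 = 23461 J
Heat the water can supply cooling to 0 °C: 198.2×4.18×50.6 = 41920.9 J > q₁, so all ice melts.
Energy balance: 198.2×4.18×(50.6 − T) = 23461 + 63.0×4.18×(T − 0)
828.476(50.6 − T) = 23461 + 263.34 T
41920.9 − 23461 = 1091.816 T
T = 18459.9 / 1091.816 = 16.91 °C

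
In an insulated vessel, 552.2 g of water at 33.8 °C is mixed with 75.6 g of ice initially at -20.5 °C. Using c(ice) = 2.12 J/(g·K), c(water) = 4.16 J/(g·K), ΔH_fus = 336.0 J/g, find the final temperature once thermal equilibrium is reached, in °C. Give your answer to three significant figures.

T_f = 18.7 °C

Heat to bring ice to 0 °C and melt it: q₁ = 75.6×2.12×20.5 + 75.6×336.0 = 28687 J
Heat the water can supply cooling to 0 °C: 552.2×4.16×33.8 = 77643.7 J > q₁, so all ice melts.
Energy balance: 552.2×4.16×(33.8 − T) = 28687 + 75.6×4.16×(T − 0)
2297.152(33.8 − T) = 28687 + 314.496 T
77643.7 − 28687 = 2611.648 T
T = 48956.7 / 2611.648 = 18.746 °C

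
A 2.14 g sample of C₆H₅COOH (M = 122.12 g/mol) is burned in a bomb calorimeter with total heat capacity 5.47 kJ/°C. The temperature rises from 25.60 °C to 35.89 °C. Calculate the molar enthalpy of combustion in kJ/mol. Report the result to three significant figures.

ΔT = 35.89 − 25.60 = 10.29 °C
q_cal = C_cal × ΔT = 5.47 × 10.29 = 56.2863 kJ
n = 2.14 / 122.12 = 0.01752 mol
q_rxn = −q_cal = -56.2863 kJ
ΔH = -56.2863 / 0.01752 = -3213 kJ/mol

ΔH = -3210 kJ/mol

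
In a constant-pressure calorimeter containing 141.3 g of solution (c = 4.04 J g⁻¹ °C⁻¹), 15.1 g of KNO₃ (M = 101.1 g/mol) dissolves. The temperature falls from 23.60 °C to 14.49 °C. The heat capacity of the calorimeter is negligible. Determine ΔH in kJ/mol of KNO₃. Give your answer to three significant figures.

|ΔT| = |14.49 − 23.60| = 9.11 °C
|q_surr| = (141.3 × 4.04) × 9.11 = 570.852 × 9.11 = 5200 J
n(KNO₃) = 15.1 / 101.1 = 0.1494 mol
Temperature fell, so q_rxn = +|q_surr| = 5.200 kJ
ΔH = q_rxn / n = 34.81 kJ/mol

ΔH = 34.8 kJ/mol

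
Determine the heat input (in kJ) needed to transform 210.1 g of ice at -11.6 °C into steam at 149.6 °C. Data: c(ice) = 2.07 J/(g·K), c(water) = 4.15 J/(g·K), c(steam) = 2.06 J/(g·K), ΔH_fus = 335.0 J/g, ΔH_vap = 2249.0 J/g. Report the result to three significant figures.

q1 (heat ice -11.6→0.0 °C): 210.1 × 2.07 × 11.6 = 5045 J
q2 (melt at 0 °C): 210.1 × 335.0 = 70384 J
q3 (heat water 0.0→100.0 °C): 210.1 × 4.15 × 100.0 = 87192 J
q4 (vaporize at 100 °C): 210.1 × 2249.0 = 472515 J
q5 (heat steam 100.0→149.6 °C): 210.1 × 2.06 × 49.6 = 21467 J
Total: 5045 + 70384 + 87192 + 472515 + 21467 = 656603 J = 657 kJ

q = 657 kJ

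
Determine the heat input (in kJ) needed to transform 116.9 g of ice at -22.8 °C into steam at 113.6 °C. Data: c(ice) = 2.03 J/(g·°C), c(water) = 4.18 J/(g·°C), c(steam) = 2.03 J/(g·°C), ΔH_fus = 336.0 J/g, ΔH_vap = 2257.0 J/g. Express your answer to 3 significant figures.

q = 361 kJ

q1 (heat ice -22.8→0.0 °C): 116.9 × 2.03 × 22.8 = 5411 J
q2 (melt at 0 °C): 116.9 × 336.0 = 39278 J
q3 (heat water 0.0→100.0 °C): 116.9 × 4.18 × 100.0 = 48864 J
q4 (vaporize at 100 °C): 116.9 × 2257.0 = 263843 J
q5 (heat steam 100.0→113.6 °C): 116.9 × 2.03 × 13.6 = 3227 J
Total: 5411 + 39278 + 48864 + 263843 + 3227 = 360623 J = 361 kJ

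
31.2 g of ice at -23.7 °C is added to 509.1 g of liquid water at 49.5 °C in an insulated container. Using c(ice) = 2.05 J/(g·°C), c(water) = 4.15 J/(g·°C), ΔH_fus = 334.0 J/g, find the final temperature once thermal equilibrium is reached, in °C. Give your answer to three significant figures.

Heat to bring ice to 0 °C and melt it: q₁ = 31.2×2.05×23.7 + 31.2×334.0 = 11937 J
Heat the water can supply cooling to 0 °C: 509.1×4.15×49.5 = 104582 J > q₁, so all ice melts.
Energy balance: 509.1×4.15×(49.5 − T) = 11937 + 31.2×4.15×(T − 0)
2112.765(49.5 − T) = 11937 + 129.48 T
104582 − 11937 = 2242.245 T
T = 92645 / 2242.245 = 41.32 °C

T_f = 41.3 °C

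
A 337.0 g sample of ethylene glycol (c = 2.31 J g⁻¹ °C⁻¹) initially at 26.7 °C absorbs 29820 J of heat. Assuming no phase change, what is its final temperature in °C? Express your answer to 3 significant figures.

ΔT = q / (m c) = 29820 / (337.0 × 2.31) = 38.31 °C
T_f = 26.7 + 38.31 = 65.01 °C

T_f = 65.0 °C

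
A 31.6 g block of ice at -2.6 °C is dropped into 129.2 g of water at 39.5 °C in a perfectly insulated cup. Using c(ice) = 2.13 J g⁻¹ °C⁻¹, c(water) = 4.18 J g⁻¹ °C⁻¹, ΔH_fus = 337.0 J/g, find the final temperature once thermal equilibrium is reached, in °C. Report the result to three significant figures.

T_f = 15.6 °C

Heat to bring ice to 0 °C and melt it: q₁ = 31.6×2.13×2.6 + 31.6×337.0 = 10824 J
Heat the water can supply cooling to 0 °C: 129.2×4.18×39.5 = 21332.2 J > q₁, so all ice melts.
Energy balance: 129.2×4.18×(39.5 − T) = 10824 + 31.6×4.18×(T − 0)
540.056(39.5 − T) = 10824 + 132.088 T
21332.2 − 10824 = 672.144 T
T = 10508.2 / 672.144 = 15.63 °C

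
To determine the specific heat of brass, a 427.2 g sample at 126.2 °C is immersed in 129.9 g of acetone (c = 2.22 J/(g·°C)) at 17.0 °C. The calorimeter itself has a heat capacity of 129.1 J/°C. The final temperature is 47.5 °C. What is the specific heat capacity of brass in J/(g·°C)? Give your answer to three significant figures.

c = 0.379 J/(g·°C)

q_gained = (129.9 × 2.22 + 129.1) × (47.5 − 17.0) = 12730 J
q_lost = 427.2 × c × (126.2 − 47.5) = 33620.64 c
Set equal: c = 12730 / 33620.64 = 0.379 J/(g·°C)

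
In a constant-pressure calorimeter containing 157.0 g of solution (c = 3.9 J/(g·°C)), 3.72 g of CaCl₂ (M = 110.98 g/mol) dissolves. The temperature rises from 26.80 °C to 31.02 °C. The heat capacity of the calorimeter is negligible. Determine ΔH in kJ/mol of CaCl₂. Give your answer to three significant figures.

|ΔT| = |31.02 − 26.80| = 4.22 °C
|q_surr| = (157.0 × 3.9) × 4.22 = 612.3 × 4.22 = 2584 J
n(CaCl₂) = 3.72 / 110.98 = 0.03352 mol
Temperature rose, so q_rxn = −|q_surr| = -2.584 kJ
ΔH = q_rxn / n = -77.09 kJ/mol

ΔH = -77.1 kJ/mol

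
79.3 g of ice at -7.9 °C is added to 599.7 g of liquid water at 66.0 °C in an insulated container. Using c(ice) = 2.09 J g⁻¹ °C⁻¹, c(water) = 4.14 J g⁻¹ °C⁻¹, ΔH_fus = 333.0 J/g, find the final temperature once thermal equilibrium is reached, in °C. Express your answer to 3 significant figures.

Heat to bring ice to 0 °C and melt it: q₁ = 79.3×2.09×7.9 + 79.3×333.0 = 27716 J
Heat the water can supply cooling to 0 °C: 599.7×4.14×66.0 = 163862 J > q₁, so all ice melts.
Energy balance: 599.7×4.14×(66.0 − T) = 27716 + 79.3×4.14×(T − 0)
2482.758(66.0 − T) = 27716 + 328.302 T
163862 − 27716 = 2811.060 T
T = 136146 / 2811.060 = 48.43 °C

T_f = 48.4 °C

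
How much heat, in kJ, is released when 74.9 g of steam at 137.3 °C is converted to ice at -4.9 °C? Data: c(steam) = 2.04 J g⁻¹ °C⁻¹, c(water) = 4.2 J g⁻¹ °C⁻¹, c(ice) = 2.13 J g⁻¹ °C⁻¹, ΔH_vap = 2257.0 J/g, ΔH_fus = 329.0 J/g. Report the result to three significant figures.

q = 232 kJ

q1 (cool steam 137.3→100 °C): 74.9 × 2.04 × 37.3 = 5699 J
q2 (condense at 100 °C): 74.9 × 2257.0 = 169049 J
q3 (cool water 100→0 °C): 74.9 × 4.2 × 100.0 = 31458 J
q4 (freeze at 0 °C): 74.9 × 329.0 = 24642 J
q5 (cool ice 0→-4.9 °C): 74.9 × 2.13 × 4.9 = 782 J
Total: 5699 + 169049 + 31458 + 24642 + 782 = 231630 J = 232 kJ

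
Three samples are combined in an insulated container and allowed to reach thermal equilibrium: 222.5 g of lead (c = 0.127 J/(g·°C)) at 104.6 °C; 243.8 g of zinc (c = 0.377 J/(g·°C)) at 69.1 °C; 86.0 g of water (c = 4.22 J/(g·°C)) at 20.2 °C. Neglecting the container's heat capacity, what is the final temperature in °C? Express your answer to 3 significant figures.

T_f = 34.4 °C

Σ mᵢcᵢ(T − Tᵢ) = 0  ⇒  T = Σ mᵢcᵢTᵢ / Σ mᵢcᵢ
Σ mᵢcᵢ = 222.5×0.127 + 243.8×0.377 + 86.0×4.22 = 483.0901
Σ mᵢcᵢTᵢ = 28.2575×104.6 + 91.9126×69.1 + 362.92×20.2 = 16638
T = 16638 / 483.0901 = 34.44 °C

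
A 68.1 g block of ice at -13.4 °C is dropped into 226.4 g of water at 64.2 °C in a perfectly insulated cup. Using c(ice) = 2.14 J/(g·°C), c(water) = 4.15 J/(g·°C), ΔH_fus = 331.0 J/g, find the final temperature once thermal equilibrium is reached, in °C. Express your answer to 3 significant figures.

Heat to bring ice to 0 °C and melt it: q₁ = 68.1×2.14×13.4 + 68.1×331.0 = 24494 J
Heat the water can supply cooling to 0 °C: 226.4×4.15×64.2 = 60319.8 J > q₁, so all ice melts.
Energy balance: 226.4×4.15×(64.2 − T) = 24494 + 68.1×4.15×(T − 0)
939.56(64.2 − T) = 24494 + 282.615 T
60319.8 − 24494 = 1222.175 T
T = 35825.8 / 1222.175 = 29.31 °C

T_f = 29.3 °C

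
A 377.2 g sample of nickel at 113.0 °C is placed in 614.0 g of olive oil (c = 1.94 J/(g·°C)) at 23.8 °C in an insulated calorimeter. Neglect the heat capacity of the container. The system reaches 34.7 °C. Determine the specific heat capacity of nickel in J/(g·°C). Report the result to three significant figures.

q_gained = (614.0 × 1.94) × (34.7 − 23.8) = 12984 J
q_lost = 377.2 × c × (113.0 − 34.7) = 29534.76 c
Set equal: c = 12984 / 29534.76 = 0.440 J/(g·°C)

c = 0.440 J/(g·°C)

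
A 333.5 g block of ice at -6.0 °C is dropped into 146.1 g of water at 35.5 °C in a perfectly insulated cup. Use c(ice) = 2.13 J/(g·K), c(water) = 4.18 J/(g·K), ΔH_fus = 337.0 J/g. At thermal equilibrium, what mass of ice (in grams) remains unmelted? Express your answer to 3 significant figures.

m_ice remaining = 282 g

Heat to warm all ice to 0 °C: 333.5×2.13×6.0 = 4262.1 J
Heat released by water cooling to 0 °C: 146.1×4.18×35.5 = 21680 J
21680 J < 4262.1 + 333.5×337.0 = 116651.6 J, so not all ice melts; final T = 0 °C.
Heat left for melting: 21680 − 4262.1 = 17417.9 J
Mass melted = 17417.9 / 337.0 = 51.69 g
Ice remaining = 333.5 − 51.69 = 281.81 g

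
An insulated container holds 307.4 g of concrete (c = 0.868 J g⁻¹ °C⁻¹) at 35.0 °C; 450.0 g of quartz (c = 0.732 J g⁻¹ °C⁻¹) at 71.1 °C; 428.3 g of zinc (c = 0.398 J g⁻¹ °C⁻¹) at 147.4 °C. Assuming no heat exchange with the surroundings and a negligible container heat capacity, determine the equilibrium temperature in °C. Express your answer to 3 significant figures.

Σ mᵢcᵢ(T − Tᵢ) = 0  ⇒  T = Σ mᵢcᵢTᵢ / Σ mᵢcᵢ
Σ mᵢcᵢ = 307.4×0.868 + 450.0×0.732 + 428.3×0.398 = 766.6866
Σ mᵢcᵢTᵢ = 266.8232×35.0 + 329.4×71.1 + 170.4634×147.4 = 57885
T = 57885 / 766.6866 = 75.50 °C

T_f = 75.5 °C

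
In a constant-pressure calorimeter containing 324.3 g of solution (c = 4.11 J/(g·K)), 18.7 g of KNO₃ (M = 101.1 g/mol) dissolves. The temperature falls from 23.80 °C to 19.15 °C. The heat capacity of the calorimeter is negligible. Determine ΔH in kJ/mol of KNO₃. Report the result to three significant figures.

|ΔT| = |19.15 − 23.80| = 4.65 °C
|q_surr| = (324.3 × 4.11) × 4.65 = 1332.873 × 4.65 = 6198 J
n(KNO₃) = 18.7 / 101.1 = 0.1850 mol
Temperature fell, so q_rxn = +|q_surr| = 6.198 kJ
ΔH = q_rxn / n = 33.50 kJ/mol

ΔH = 33.5 kJ/mol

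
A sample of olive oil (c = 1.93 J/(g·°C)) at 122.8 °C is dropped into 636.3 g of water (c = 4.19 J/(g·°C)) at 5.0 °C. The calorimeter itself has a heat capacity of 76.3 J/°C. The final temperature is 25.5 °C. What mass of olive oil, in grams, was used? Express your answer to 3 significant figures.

m = 299 g

q_gained = (636.3 × 4.19 + 76.3) × (25.5 − 5.0) = 56220 J
q_lost = m × 1.93 × (122.8 − 25.5) = 187.789 m
m = 56220 / 187.789 = 299 g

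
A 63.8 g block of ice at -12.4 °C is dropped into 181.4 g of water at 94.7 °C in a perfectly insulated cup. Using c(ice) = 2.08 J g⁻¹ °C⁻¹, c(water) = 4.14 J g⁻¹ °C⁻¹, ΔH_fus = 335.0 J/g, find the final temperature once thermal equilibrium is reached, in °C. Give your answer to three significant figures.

Heat to bring ice to 0 °C and melt it: q₁ = 63.8×2.08×12.4 + 63.8×335.0 = 23019 J
Heat the water can supply cooling to 0 °C: 181.4×4.14×94.7 = 71119.3 J > q₁, so all ice melts.
Energy balance: 181.4×4.14×(94.7 − T) = 23019 + 63.8×4.14×(T − 0)
750.996(94.7 − T) = 23019 + 264.132 T
71119.3 − 23019 = 1015.128 T
T = 48100.3 / 1015.128 = 47.38 °C

T_f = 47.4 °C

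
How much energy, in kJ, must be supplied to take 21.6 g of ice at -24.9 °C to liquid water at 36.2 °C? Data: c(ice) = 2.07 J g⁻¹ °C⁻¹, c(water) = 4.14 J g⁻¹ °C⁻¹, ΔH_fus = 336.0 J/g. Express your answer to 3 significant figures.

q = 11.6 kJ

q1 (heat ice -24.9→0.0 °C): 21.6 × 2.07 × 24.9 = 1113 J
q2 (melt at 0 °C): 21.6 × 336.0 = 7258 J
q3 (heat water 0.0→36.2 °C): 21.6 × 4.14 × 36.2 = 3237 J
Total: 1113 + 7258 + 3237 = 11608 J = 11.6 kJ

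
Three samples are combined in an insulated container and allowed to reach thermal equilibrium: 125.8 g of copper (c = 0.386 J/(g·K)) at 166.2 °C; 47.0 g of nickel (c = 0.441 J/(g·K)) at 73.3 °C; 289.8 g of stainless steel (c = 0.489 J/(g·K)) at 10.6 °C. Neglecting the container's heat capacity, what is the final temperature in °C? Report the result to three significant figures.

T_f = 52.6 °C

Σ mᵢcᵢ(T − Tᵢ) = 0  ⇒  T = Σ mᵢcᵢTᵢ / Σ mᵢcᵢ
Σ mᵢcᵢ = 125.8×0.386 + 47.0×0.441 + 289.8×0.489 = 210.9980
Σ mᵢcᵢTᵢ = 48.5588×166.2 + 20.727×73.3 + 141.7122×10.6 = 11092
T = 11092 / 210.9980 = 52.57 °C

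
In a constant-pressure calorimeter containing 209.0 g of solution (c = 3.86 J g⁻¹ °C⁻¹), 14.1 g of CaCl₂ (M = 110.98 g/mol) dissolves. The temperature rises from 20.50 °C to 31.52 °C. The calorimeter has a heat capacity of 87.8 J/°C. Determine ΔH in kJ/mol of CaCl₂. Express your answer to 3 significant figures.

|ΔT| = |31.52 − 20.50| = 11.02 °C
|q_surr| = (209.0 × 3.86 + 87.8) × 11.02 = 894.54 × 11.02 = 9858 J
n(CaCl₂) = 14.1 / 110.98 = 0.1270 mol
Temperature rose, so q_rxn = −|q_surr| = -9.858 kJ
ΔH = q_rxn / n = -77.62 kJ/mol

ΔH = -77.6 kJ/mol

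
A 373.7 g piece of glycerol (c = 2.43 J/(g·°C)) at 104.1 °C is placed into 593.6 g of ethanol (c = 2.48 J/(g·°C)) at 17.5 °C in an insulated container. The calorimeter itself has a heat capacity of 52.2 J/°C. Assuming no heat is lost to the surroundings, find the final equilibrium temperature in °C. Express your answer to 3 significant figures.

T_f = 49.8 °C

Heat lost by glycerol = heat gained by ethanol + calorimeter.
(373.7)(2.43)(104.1 − T) = [(593.6)(2.48) + 52.2](T − 17.5)
908.091 (104.1 − T) = 1524.328 (T − 17.5)
94532 − 908.091 T = 1524.328 T − 26676
121208 = 2432.419 T
T = 49.83 °C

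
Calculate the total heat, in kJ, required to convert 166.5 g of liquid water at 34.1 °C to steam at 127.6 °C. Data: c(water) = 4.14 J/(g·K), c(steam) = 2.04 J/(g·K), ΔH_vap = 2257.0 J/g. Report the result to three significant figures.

q1 (heat water 34.1→100.0 °C): 166.5 × 4.14 × 65.9 = 45426 J
q2 (vaporize at 100 °C): 166.5 × 2257.0 = 375791 J
q3 (heat steam 100.0→127.6 °C): 166.5 × 2.04 × 27.6 = 9375 J
Total: 45426 + 375791 + 9375 = 430592 J = 431 kJ

q = 431 kJ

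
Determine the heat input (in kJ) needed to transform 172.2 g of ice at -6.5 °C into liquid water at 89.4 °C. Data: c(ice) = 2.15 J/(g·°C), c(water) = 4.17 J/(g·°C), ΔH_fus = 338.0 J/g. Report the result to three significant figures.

q1 (heat ice -6.5→0.0 °C): 172.2 × 2.15 × 6.5 = 2406 J
q2 (melt at 0 °C): 172.2 × 338.0 = 58204 J
q3 (heat water 0.0→89.4 °C): 172.2 × 4.17 × 89.4 = 64196 J
Total: 2406 + 58204 + 64196 = 124806 J = 125 kJ

q = 125 kJ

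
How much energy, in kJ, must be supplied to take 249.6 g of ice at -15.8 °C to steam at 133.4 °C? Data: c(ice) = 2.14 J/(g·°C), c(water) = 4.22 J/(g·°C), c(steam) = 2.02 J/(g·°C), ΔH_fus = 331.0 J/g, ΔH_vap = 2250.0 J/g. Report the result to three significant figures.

q = 775 kJ

q1 (heat ice -15.8→0.0 °C): 249.6 × 2.14 × 15.8 = 8439 J
q2 (melt at 0 °C): 249.6 × 331.0 = 82618 J
q3 (heat water 0.0→100.0 °C): 249.6 × 4.22 × 100.0 = 105331 J
q4 (vaporize at 100 °C): 249.6 × 2250.0 = 561600 J
q5 (heat steam 100.0→133.4 °C): 249.6 × 2.02 × 33.4 = 16840 J
Total: 8439 + 82618 + 105331 + 561600 + 16840 = 774828 J = 775 kJ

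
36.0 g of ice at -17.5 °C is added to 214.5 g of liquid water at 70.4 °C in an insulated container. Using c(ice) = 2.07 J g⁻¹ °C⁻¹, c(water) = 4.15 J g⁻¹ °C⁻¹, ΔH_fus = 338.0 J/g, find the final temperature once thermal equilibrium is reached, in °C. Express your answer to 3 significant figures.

Heat to bring ice to 0 °C and melt it: q₁ = 36.0×2.07×17.5 + 36.0×338.0 = 13472 J
Heat the water can supply cooling to 0 °C: 214.5×4.15×70.4 = 62668.3 J > q₁, so all ice melts.
Energy balance: 214.5×4.15×(70.4 − T) = 13472 + 36.0×4.15×(T − 0)
890.175(70.4 − T) = 13472 + 149.4 T
62668.3 − 13472 = 1039.575 T
T = 49196.3 / 1039.575 = 47.32 °C

T_f = 47.3 °C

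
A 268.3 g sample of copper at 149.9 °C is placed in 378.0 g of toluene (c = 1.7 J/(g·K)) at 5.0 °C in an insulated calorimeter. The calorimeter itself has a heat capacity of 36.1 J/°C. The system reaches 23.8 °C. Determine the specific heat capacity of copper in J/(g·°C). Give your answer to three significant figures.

c = 0.377 J/(g·°C)

q_gained = (378.0 × 1.7 + 36.1) × (23.8 − 5.0) = 12760 J
q_lost = 268.3 × c × (149.9 − 23.8) = 33832.63 c
Set equal: c = 12760 / 33832.63 = 0.377 J/(g·°C)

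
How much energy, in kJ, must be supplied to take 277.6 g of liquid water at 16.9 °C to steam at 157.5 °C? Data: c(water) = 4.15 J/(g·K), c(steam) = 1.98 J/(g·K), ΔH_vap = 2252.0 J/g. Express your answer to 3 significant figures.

q = 752 kJ

q1 (heat water 16.9→100.0 °C): 277.6 × 4.15 × 83.1 = 95735 J
q2 (vaporize at 100 °C): 277.6 × 2252.0 = 625155 J
q3 (heat steam 100.0→157.5 °C): 277.6 × 1.98 × 57.5 = 31605 J
Total: 95735 + 625155 + 31605 = 752495 J = 752 kJ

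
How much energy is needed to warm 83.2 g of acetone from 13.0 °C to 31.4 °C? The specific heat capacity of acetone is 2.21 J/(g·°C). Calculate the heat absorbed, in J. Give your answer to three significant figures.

q = 3380 J

q = m c ΔT = 83.2 × 2.21 × (31.4 − 13.0)
q = 83.2 × 2.21 × 18.4 = 3383 J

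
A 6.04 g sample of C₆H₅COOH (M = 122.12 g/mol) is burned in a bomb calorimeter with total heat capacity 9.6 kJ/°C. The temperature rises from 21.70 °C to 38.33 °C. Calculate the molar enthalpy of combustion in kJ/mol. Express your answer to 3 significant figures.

ΔH = -3230 kJ/mol

ΔT = 38.33 − 21.70 = 16.63 °C
q_cal = C_cal × ΔT = 9.6 × 16.63 = 159.648 kJ
n = 6.04 / 122.12 = 0.04946 mol
q_rxn = −q_cal = -159.648 kJ
ΔH = -159.648 / 0.04946 = -3228 kJ/mol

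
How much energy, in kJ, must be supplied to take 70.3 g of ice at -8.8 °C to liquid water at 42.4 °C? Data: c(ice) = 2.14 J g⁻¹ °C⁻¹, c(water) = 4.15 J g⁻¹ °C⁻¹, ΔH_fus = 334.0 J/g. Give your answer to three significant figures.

q = 37.2 kJ

q1 (heat ice -8.8→0.0 °C): 70.3 × 2.14 × 8.8 = 1324 J
q2 (melt at 0 °C): 70.3 × 334.0 = 23480 J
q3 (heat water 0.0→42.4 °C): 70.3 × 4.15 × 42.4 = 12370 J
Total: 1324 + 23480 + 12370 = 37174 J = 37.2 kJ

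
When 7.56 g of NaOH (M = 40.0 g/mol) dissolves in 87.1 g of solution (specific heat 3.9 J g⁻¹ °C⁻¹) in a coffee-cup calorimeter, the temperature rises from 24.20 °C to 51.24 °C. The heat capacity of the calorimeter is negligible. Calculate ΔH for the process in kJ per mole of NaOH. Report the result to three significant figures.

|ΔT| = |51.24 − 24.20| = 27.04 °C
|q_surr| = (87.1 × 3.9) × 27.04 = 339.69 × 27.04 = 9185 J
n(NaOH) = 7.56 / 40.0 = 0.1890 mol
Temperature rose, so q_rxn = −|q_surr| = -9.185 kJ
ΔH = q_rxn / n = -48.60 kJ/mol

ΔH = -48.6 kJ/mol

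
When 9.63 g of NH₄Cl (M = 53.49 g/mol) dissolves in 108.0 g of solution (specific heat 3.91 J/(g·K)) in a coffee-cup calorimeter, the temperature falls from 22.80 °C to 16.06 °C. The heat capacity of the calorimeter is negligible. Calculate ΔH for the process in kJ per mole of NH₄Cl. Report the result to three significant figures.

|ΔT| = |16.06 − 22.80| = 6.74 °C
|q_surr| = (108.0 × 3.91) × 6.74 = 422.28 × 6.74 = 2846 J
n(NH₄Cl) = 9.63 / 53.49 = 0.1800 mol
Temperature fell, so q_rxn = +|q_surr| = 2.846 kJ
ΔH = q_rxn / n = 15.81 kJ/mol

ΔH = 15.8 kJ/mol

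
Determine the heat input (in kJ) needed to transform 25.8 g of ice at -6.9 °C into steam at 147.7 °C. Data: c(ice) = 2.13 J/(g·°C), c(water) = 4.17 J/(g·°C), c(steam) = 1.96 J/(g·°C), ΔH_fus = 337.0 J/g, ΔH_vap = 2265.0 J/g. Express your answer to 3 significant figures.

q = 80.7 kJ

q1 (heat ice -6.9→0.0 °C): 25.8 × 2.13 × 6.9 = 379 J
q2 (melt at 0 °C): 25.8 × 337.0 = 8695 J
q3 (heat water 0.0→100.0 °C): 25.8 × 4.17 × 100.0 = 10759 J
q4 (vaporize at 100 °C): 25.8 × 2265.0 = 58437 J
q5 (heat steam 100.0→147.7 °C): 25.8 × 1.96 × 47.7 = 2412 J
Total: 379 + 8695 + 10759 + 58437 + 2412 = 80682 J = 80.7 kJ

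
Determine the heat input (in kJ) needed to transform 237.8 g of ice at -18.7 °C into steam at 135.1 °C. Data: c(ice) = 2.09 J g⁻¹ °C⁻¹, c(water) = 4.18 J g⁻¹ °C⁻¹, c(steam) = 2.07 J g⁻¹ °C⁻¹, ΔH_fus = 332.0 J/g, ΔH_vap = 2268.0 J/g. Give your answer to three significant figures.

q = 744 kJ

q1 (heat ice -18.7→0.0 °C): 237.8 × 2.09 × 18.7 = 9294 J
q2 (melt at 0 °C): 237.8 × 332.0 = 78950 J
q3 (heat water 0.0→100.0 °C): 237.8 × 4.18 × 100.0 = 99400 J
q4 (vaporize at 100 °C): 237.8 × 2268.0 = 539330 J
q5 (heat steam 100.0→135.1 °C): 237.8 × 2.07 × 35.1 = 17278 J
Total: 9294 + 78950 + 99400 + 539330 + 17278 = 744252 J = 744 kJ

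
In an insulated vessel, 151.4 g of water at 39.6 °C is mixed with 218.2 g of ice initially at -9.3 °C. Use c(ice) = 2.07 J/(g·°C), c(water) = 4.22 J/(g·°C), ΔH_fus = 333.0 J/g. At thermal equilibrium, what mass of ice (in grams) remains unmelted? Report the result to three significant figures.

Heat to warm all ice to 0 °C: 218.2×2.07×9.3 = 4200.6 J
Heat released by water cooling to 0 °C: 151.4×4.22×39.6 = 25301 J
25301 J < 4200.6 + 218.2×333.0 = 76861.2 J, so not all ice melts; final T = 0 °C.
Heat left for melting: 25301 − 4200.6 = 21100.4 J
Mass melted = 21100.4 / 333.0 = 63.36 g
Ice remaining = 218.2 − 63.36 = 154.84 g

m_ice remaining = 155 g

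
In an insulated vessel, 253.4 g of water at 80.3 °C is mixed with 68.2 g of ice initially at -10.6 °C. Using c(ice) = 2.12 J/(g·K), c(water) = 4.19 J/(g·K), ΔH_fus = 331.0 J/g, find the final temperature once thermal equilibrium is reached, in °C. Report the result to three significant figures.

T_f = 45.4 °C

Heat to bring ice to 0 °C and melt it: q₁ = 68.2×2.12×10.6 + 68.2×331.0 = 24107 J
Heat the water can supply cooling to 0 °C: 253.4×4.19×80.3 = 85258.2 J > q₁, so all ice melts.
Energy balance: 253.4×4.19×(80.3 − T) = 24107 + 68.2×4.19×(T − 0)
1061.746(80.3 − T) = 24107 + 285.758 T
85258.2 − 24107 = 1347.504 T
T = 61151.2 / 1347.504 = 45.38 °C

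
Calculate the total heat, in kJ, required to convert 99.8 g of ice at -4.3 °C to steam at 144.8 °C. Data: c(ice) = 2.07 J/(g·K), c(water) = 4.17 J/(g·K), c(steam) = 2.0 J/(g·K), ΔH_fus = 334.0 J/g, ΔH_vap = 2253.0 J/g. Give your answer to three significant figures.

q = 310 kJ

q1 (heat ice -4.3→0.0 °C): 99.8 × 2.07 × 4.3 = 888 J
q2 (melt at 0 °C): 99.8 × 334.0 = 33333 J
q3 (heat water 0.0→100.0 °C): 99.8 × 4.17 × 100.0 = 41617 J
q4 (vaporize at 100 °C): 99.8 × 2253.0 = 224849 J
q5 (heat steam 100.0→144.8 °C): 99.8 × 2.0 × 44.8 = 8942 J
Total: 888 + 33333 + 41617 + 224849 + 8942 = 309629 J = 310 kJ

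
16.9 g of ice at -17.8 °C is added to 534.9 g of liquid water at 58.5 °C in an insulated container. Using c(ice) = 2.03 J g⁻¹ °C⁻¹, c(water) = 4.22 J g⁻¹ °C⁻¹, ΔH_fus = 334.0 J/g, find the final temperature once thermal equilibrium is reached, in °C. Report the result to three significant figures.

Heat to bring ice to 0 °C and melt it: q₁ = 16.9×2.03×17.8 + 16.9×334.0 = 6255.3 J
Heat the water can supply cooling to 0 °C: 534.9×4.22×58.5 = 132051 J > q₁, so all ice melts.
Energy balance: 534.9×4.22×(58.5 − T) = 6255.3 + 16.9×4.22×(T − 0)
2257.278(58.5 − T) = 6255.3 + 71.318 T
132051 − 6255.3 = 2328.596 T
T = 125795.7 / 2328.596 = 54.02 °C

T_f = 54.0 °C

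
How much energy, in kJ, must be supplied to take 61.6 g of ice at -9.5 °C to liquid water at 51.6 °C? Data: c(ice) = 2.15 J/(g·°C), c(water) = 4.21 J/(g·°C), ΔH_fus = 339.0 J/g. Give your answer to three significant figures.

q1 (heat ice -9.5→0.0 °C): 61.6 × 2.15 × 9.5 = 1258 J
q2 (melt at 0 °C): 61.6 × 339.0 = 20882 J
q3 (heat water 0.0→51.6 °C): 61.6 × 4.21 × 51.6 = 13382 J
Total: 1258 + 20882 + 13382 = 35522 J = 35.5 kJ

q = 35.5 kJ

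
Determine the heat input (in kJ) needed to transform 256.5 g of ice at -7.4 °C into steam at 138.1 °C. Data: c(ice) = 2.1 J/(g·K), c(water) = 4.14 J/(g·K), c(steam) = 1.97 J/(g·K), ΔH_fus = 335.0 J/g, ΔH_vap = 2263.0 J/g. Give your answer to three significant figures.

q = 796 kJ

q1 (heat ice -7.4→0.0 °C): 256.5 × 2.1 × 7.4 = 3986 J
q2 (melt at 0 °C): 256.5 × 335.0 = 85928 J
q3 (heat water 0.0→100.0 °C): 256.5 × 4.14 × 100.0 = 106191 J
q4 (vaporize at 100 °C): 256.5 × 2263.0 = 580460 J
q5 (heat steam 100.0→138.1 °C): 256.5 × 1.97 × 38.1 = 19252 J
Total: 3986 + 85928 + 106191 + 580460 + 19252 = 795817 J = 796 kJ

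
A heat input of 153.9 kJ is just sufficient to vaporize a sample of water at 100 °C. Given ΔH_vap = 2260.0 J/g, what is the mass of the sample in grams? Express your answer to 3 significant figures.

m = 68.1 g

m = q / ΔH_vap = 153900 J / 2260.0 J/g = 68.1 g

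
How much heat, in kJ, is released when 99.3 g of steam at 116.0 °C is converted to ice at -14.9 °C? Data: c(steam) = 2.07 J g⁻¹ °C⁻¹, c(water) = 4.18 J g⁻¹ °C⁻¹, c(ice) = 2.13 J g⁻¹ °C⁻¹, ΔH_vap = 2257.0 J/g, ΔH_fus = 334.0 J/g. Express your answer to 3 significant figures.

q = 305 kJ

q1 (cool steam 116.0→100 °C): 99.3 × 2.07 × 16.0 = 3289 J
q2 (condense at 100 °C): 99.3 × 2257.0 = 224120 J
q3 (cool water 100→0 °C): 99.3 × 4.18 × 100.0 = 41507 J
q4 (freeze at 0 °C): 99.3 × 334.0 = 33166 J
q5 (cool ice 0→-14.9 °C): 99.3 × 2.13 × 14.9 = 3151 J
Total: 3289 + 224120 + 41507 + 33166 + 3151 = 305233 J = 305 kJ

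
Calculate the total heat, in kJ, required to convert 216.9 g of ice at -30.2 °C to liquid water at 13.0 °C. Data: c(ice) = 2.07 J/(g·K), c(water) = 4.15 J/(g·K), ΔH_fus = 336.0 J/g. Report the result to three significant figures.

q1 (heat ice -30.2→0.0 °C): 216.9 × 2.07 × 30.2 = 13559 J
q2 (melt at 0 °C): 216.9 × 336.0 = 72878 J
q3 (heat water 0.0→13.0 °C): 216.9 × 4.15 × 13.0 = 11702 J
Total: 13559 + 72878 + 11702 = 98139 J = 98.1 kJ

q = 98.1 kJ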